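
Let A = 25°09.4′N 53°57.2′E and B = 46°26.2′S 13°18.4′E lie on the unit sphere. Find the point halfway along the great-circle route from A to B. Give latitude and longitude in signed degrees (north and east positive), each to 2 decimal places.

The central angle between A and B is δ = 1.4048 rad.
With f = 0.5, the slerp weights are sin((1−f)δ)/sin δ = 0.6550 and sin(fδ)/sin δ = 0.6550.
Weighted sum of the unit vectors: (0.6550)·(0.5326,0.7318,0.4251) + (0.6550)·(0.6707,0.1586,-0.7246) = (0.7882, 0.5833, -0.1962).
Converting back: φ = atan2(z, √(x²+y²)) = -11.31°, λ = atan2(y, x) = 36.50°.

-11.31°, 36.50°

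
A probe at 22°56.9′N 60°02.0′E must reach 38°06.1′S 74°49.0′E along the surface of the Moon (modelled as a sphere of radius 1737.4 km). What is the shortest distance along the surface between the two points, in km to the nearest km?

In radians: φ₁ = 0.4005, φ₂ = -0.6650, Δλ = 14.783° = 0.2580 rad.
cos c = sin φ₁ sin φ₂ + cos φ₁ cos φ₂ cos Δλ = (0.3899)(-0.6171) + (0.9209)(0.7869)(0.9669) = 0.46006,
so c = arccos(0.46006) = 1.09273 rad.
Distance = R·c = 1737.4 × 1.0927 ≈ 1899 km.

1899 km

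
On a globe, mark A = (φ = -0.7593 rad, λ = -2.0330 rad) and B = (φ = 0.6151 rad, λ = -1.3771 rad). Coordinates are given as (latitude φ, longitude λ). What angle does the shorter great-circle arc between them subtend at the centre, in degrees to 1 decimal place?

85.9°

In radians: φ₁ = -0.7593, φ₂ = 0.6151, Δλ = 37.580° = 0.6559 rad.
cos c = sin φ₁ sin φ₂ + cos φ₁ cos φ₂ cos Δλ = (-0.6884)(0.5770) + (0.7253)(0.8167)(0.7925) = 0.07222,
so c = arccos(0.07222) = 1.49852 rad.
So the angular separation is 85.9°.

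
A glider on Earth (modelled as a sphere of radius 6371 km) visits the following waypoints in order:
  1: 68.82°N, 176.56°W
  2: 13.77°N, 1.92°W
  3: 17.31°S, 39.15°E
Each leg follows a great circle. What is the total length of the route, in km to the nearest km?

16501 km

Leg 1→2: central angle 1.6986 rad, distance 10821.6 km.
Leg 2→3: central angle 0.8915 rad, distance 5679.7 km.
Total: 10821.6 + 5679.7 ≈ 16501 km.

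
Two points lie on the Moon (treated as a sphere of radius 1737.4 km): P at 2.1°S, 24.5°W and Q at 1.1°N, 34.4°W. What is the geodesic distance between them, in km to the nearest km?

With latitudes φ₁ = -2.100°, φ₂ = 1.100° and longitude difference Δλ = -9.900°:
cos c = sin φ₁ sin φ₂ + cos φ₁ cos φ₂ cos Δλ = (-0.0366)(0.0192) + (0.9993)(0.9998)(0.9851) = 0.98356,
so c = arccos(0.98356) = 0.18156 rad.
Distance = R·c = 1737.4 × 0.1816 ≈ 315 km.

315 km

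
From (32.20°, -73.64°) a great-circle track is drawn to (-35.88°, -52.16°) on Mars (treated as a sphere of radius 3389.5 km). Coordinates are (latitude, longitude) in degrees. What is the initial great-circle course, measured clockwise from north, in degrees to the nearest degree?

162°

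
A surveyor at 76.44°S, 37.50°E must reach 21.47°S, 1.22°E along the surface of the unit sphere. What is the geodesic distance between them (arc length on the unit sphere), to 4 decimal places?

1.0102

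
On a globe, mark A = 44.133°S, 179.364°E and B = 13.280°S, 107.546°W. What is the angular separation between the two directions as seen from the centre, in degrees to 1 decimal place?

68.7°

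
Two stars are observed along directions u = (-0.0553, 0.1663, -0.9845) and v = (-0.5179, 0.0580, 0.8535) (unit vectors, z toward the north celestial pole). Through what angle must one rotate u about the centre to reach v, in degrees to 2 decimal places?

143.32°

u·v = -0.8020; |u| = 1.0000, |v| = 1.0000.
cos θ = (u·v)/(|u||v|) = -0.8020, so θ = 143.32°.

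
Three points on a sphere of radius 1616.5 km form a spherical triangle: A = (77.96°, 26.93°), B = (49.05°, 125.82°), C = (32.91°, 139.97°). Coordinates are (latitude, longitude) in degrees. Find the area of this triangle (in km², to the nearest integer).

Side lengths (central angles): a = 0.3366, b = 1.0896, c = 0.7705 rad; semiperimeter s = 1.0984.
By l'Huilier's theorem, tan(E/4) = √[tan(s/2) tan((s−a)/2) tan((s−b)/2) tan((s−c)/2)], giving spherical excess E = 0.0533 rad.
Area = E·R² = 0.0533 × (1616.5)² ≈ 139177 km².

139177 km²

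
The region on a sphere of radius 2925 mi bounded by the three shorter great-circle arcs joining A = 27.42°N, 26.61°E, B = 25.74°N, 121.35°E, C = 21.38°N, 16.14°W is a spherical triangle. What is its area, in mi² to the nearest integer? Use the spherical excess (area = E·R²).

Side lengths (central angles): a = 2.0488, b = 0.6843, c = 1.4365 rad; semiperimeter s = 2.0848.
By l'Huilier's theorem, tan(E/4) = √[tan(s/2) tan((s−a)/2) tan((s−b)/2) tan((s−c)/2)], giving spherical excess E = 0.3727 rad.
Area = E·R² = 0.3727 × (2925)² ≈ 3188701 mi².

3188701 mi²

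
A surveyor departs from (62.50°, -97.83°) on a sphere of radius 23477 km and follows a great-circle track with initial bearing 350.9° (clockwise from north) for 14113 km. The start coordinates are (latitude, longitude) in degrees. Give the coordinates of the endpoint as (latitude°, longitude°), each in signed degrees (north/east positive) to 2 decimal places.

Angular distance δ = d/R = 14113/23477 = 0.60114 rad; initial bearing θ = 6.1244 rad.
sin φ₂ = sin φ₁ cos δ + cos φ₁ sin δ cos θ = (0.8870)(0.8247) + (0.4617)(0.5656)(0.9874) = 0.9894, so φ₂ = 81.64°.
Δλ = atan2(sin θ sin δ cos φ₁, cos δ − sin φ₁ sin φ₂) = atan2(-0.0413, -0.0529) = -142.018°.
λ₂ = -97.830° − 142.018° = -239.85° → 120.15° after wrapping to (−180°, 180°].

81.64°, 120.15°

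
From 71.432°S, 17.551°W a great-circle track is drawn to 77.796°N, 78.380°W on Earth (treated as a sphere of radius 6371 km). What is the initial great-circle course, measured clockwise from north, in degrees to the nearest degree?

336°

Δλ = -60.829° = -1.0617 rad.
y = sin Δλ · cos φ₂ = (-0.8732)(0.2114) = -0.1846
x = cos φ₁ sin φ₂ − sin φ₁ cos φ₂ cos Δλ = (0.3184)(0.9774) − (-0.9479)(0.2114)(0.4874) = 0.4089
θ = atan2(y, x) = -24.29°; adding 360° gives 336°.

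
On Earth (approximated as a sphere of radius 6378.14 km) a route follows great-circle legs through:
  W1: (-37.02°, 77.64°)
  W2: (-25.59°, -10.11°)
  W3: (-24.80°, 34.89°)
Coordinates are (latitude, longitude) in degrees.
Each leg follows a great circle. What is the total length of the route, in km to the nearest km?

Leg W1→W2: central angle 1.2783 rad, distance 8153.2 km.
Leg W2→W3: central angle 0.7073 rad, distance 4511.4 km.
Total: 8153.2 + 4511.4 ≈ 12665 km.

12665 km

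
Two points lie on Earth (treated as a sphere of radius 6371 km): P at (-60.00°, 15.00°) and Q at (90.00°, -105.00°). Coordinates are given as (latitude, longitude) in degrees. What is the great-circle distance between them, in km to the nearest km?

16679 km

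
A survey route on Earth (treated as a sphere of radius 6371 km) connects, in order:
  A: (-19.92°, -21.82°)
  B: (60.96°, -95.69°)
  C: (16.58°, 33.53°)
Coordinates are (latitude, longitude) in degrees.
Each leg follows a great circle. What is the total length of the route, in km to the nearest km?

21395 km

Leg A→B: central angle 1.7427 rad, distance 11102.9 km.
Leg B→C: central angle 1.6155 rad, distance 10292.4 km.
Total: 11102.9 + 10292.4 ≈ 21395 km.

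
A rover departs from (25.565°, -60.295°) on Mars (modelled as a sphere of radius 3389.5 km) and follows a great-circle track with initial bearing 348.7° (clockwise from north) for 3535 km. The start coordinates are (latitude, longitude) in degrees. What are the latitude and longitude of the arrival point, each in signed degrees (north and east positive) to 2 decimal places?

Angular distance δ = d/R = 3535/3389.5 = 1.04293 rad; initial bearing θ = 6.0860 rad.
sin φ₂ = sin φ₁ cos δ + cos φ₁ sin δ cos θ = (0.4315)(0.5037) + (0.9021)(0.8639)(0.9806) = 0.9816, so φ₂ = 78.98°.
Δλ = atan2(sin θ sin δ cos φ₁, cos δ − sin φ₁ sin φ₂) = atan2(-0.1527, 0.0801) = -62.316°.
λ₂ = -60.295° − 62.316° = -122.61°.

78.98°, -122.61°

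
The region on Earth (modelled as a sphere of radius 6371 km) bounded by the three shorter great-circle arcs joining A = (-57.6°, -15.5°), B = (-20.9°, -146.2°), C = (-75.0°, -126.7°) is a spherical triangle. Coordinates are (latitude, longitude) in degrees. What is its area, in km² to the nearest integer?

Side lengths (central angles): a = 0.9612, b = 0.6991, c = 1.5960 rad; semiperimeter s = 1.6282.
By l'Huilier's theorem, tan(E/4) = √[tan(s/2) tan((s−a)/2) tan((s−b)/2) tan((s−c)/2)], giving spherical excess E = 0.2173 rad.
Area = E·R² = 0.2173 × (6371)² ≈ 8821179 km².

8821179 km²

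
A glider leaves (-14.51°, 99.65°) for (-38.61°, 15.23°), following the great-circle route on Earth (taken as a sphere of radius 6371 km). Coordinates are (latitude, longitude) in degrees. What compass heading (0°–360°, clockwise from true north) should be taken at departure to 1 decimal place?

233.0°

With φ₁ = -0.2532, φ₂ = -0.6739, Δλ = -1.4734 rad, the forward-azimuth formula gives
θ = atan2( sin Δλ cos φ₂ , cos φ₁ sin φ₂ − sin φ₁ cos φ₂ cos Δλ ) = atan2(-0.7777, -0.5851) = -126.95°.
Adding 360° brings this into [0°, 360°): 233.0°.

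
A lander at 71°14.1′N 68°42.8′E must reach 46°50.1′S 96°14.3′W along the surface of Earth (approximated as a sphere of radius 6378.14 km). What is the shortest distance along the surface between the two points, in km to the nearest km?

17207 km

In radians: φ₁ = 1.2433, φ₂ = -0.8174, Δλ = -164.952° = -2.8789 rad.
cos c = sin φ₁ sin φ₂ + cos φ₁ cos φ₂ cos Δλ = (0.9468)(-0.7294) + (0.3217)(0.6841)(-0.9657) = -0.90314,
so c = arccos(-0.90314) = 2.69782 rad.
Distance = R·c = 6378.14 × 2.6978 ≈ 17207 km.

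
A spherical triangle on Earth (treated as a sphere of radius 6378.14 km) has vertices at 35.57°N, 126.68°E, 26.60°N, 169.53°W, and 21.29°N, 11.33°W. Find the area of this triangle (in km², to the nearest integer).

65532907 km²

Side lengths (central angles): a = 2.2281, b = 1.9306, c = 0.9500 rad; semiperimeter s = 2.5544.
By l'Huilier's theorem, tan(E/4) = √[tan(s/2) tan((s−a)/2) tan((s−b)/2) tan((s−c)/2)], giving spherical excess E = 1.6109 rad.
Area = E·R² = 1.6109 × (6378.14)² ≈ 65532907 km².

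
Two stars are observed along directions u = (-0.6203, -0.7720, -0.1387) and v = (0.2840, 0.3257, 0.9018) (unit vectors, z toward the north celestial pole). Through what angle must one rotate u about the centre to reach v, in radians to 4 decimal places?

u·v = -0.5527; |u| = 1.0000, |v| = 1.0000.
cos θ = (u·v)/(|u||v|) = -0.5527, so θ = 2.1564 rad.

2.1564 rad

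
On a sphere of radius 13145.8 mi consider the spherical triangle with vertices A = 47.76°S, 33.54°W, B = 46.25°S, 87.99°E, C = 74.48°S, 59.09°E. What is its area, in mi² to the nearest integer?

Side lengths (central angles): a = 0.5394, b = 0.7883, c = 1.2748 rad; semiperimeter s = 1.3012.
By l'Huilier's theorem, tan(E/4) = √[tan(s/2) tan((s−a)/2) tan((s−b)/2) tan((s−c)/2)], giving spherical excess E = 0.1300 rad.
Area = E·R² = 0.1300 × (13145.8)² ≈ 22460831 mi².

22460831 mi²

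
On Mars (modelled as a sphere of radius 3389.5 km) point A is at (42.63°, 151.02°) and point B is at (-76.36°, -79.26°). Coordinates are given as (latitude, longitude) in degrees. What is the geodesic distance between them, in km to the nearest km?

8298 km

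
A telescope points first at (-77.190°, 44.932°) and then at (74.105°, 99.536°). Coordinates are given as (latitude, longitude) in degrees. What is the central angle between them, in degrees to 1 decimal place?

154.5°

Let φ₁ = -1.3472 rad, φ₂ = 1.2934 rad, and Δλ = 0.9530 rad.
Haversine: a = sin²(Δφ/2) + cos φ₁ cos φ₂ sin²(Δλ/2) = 0.9386 + (0.2217)(0.2739)(0.2104) = 0.95133.
Central angle c = 2·arcsin(√a) = 2.69670 rad.
So the angular separation is 154.5°.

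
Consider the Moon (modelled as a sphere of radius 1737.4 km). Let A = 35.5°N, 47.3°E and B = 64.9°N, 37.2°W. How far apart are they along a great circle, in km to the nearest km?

Let φ₁ = 0.6196 rad, φ₂ = 1.1327 rad, and Δλ = -1.4748 rad.
Haversine: a = sin²(Δφ/2) + cos φ₁ cos φ₂ sin²(Δλ/2) = 0.0644 + (0.8141)(0.4242)(0.4521) = 0.22052.
Central angle c = 2·arcsin(√a) = 0.97766 rad.
Distance = R·c = 1737.4 × 0.9777 ≈ 1699 km.

1699 km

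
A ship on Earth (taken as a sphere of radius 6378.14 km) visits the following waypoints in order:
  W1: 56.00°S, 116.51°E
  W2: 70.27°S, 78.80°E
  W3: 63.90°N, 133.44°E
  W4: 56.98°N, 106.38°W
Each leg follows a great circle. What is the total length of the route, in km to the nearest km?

Leg W1→W2: central angle 0.3772 rad, distance 2405.6 km.
Leg W2→W3: central angle 2.4331 rad, distance 15518.8 km.
Leg W3→W4: central angle 0.8861 rad, distance 5651.5 km.
Total: 2405.6 + 15518.8 + 5651.5 ≈ 23576 km.

23576 km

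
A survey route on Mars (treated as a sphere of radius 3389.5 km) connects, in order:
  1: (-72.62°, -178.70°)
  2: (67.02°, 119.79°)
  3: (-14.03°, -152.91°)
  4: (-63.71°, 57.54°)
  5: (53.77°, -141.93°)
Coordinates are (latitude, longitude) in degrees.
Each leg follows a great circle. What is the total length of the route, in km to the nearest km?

30287 km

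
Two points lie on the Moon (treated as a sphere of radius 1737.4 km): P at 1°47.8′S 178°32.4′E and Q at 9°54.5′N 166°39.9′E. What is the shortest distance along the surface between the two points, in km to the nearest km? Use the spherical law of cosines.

Let φ₁ = -0.0314 rad, φ₂ = 0.1729 rad, and Δλ = -0.2073 rad.
cos c = sin φ₁ sin φ₂ + cos φ₁ cos φ₂ cos Δλ = (-0.0314)(0.1721) + (0.9995)(0.9851)(0.9786) = 0.95813,
so c = arccos(0.95813) = 0.29039 rad.
Distance = R·c = 1737.4 × 0.2904 ≈ 505 km.

505 km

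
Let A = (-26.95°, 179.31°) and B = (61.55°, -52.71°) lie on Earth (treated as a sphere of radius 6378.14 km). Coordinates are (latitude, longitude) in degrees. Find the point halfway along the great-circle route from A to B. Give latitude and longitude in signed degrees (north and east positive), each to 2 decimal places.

31.10°, -148.57°

Central angle δ = 2.2914 rad. Interpolating on the sphere with fraction f = 0.5:
P = [sin((1−f)δ)·A + sin(fδ)·B] / sin δ = 1.2123·A + 1.2123·B in Cartesian coordinates,
giving P = (-0.7307, -0.4465, 0.5165), i.e. latitude 31.10°, longitude -148.57°.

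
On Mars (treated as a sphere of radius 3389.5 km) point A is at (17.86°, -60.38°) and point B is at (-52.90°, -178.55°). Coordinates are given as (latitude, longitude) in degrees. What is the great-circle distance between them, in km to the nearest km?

7161 km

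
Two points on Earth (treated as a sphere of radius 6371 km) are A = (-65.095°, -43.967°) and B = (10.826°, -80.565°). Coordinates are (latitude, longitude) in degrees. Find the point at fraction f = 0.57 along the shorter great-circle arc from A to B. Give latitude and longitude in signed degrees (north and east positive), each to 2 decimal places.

-22.72°, -71.53°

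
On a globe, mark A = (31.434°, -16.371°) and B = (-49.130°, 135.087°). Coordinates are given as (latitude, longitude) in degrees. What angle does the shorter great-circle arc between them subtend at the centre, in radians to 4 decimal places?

Let φ₁ = 0.5486 rad, φ₂ = -0.8575 rad, and Δλ = 2.6434 rad.
cos c = sin φ₁ sin φ₂ + cos φ₁ cos φ₂ cos Δλ = (0.5215)(-0.7562) + (0.8532)(0.6543)(-0.8785) = -0.88483,
so c = arccos(-0.88483) = 2.65692 rad.
So the angular separation is 2.6569 rad.

2.6569 rad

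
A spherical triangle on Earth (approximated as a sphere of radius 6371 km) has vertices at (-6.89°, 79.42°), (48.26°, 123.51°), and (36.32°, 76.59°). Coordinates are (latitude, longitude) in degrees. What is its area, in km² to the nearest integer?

Side lengths (central angles): a = 0.6295, b = 0.7556, c = 1.1754 rad; semiperimeter s = 1.2802.
By l'Huilier's theorem, tan(E/4) = √[tan(s/2) tan((s−a)/2) tan((s−b)/2) tan((s−c)/2)], giving spherical excess E = 0.2377 rad.
Area = E·R² = 0.2377 × (6371)² ≈ 9648102 km².

9648102 km²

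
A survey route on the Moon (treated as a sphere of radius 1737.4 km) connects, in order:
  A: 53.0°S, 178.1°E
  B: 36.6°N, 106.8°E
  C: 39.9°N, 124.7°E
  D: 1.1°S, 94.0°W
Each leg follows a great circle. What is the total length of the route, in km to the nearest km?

Leg A→B: central angle 1.8979 rad, distance 3297.3 km.
Leg B→C: central angle 0.2515 rad, distance 437.0 km.
Leg C→D: central angle 2.2280 rad, distance 3871.0 km.
Total: 3297.3 + 437.0 + 3871.0 ≈ 7605 km.

7605 km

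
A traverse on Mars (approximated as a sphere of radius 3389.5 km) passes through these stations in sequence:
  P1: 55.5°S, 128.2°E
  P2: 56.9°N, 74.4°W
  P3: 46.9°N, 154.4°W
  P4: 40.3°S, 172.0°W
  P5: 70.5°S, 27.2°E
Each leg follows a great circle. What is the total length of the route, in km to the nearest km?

21993 km

Leg P1→P2: central angle 2.9218 rad, distance 9903.5 km.
Leg P2→P3: central angle 0.8278 rad, distance 2806.0 km.
Leg P3→P4: central angle 1.5463 rad, distance 5241.3 km.
Leg P4→P5: central angle 1.1926 rad, distance 4042.2 km.
Total: 9903.5 + 2806.0 + 5241.3 + 4042.2 ≈ 21993 km.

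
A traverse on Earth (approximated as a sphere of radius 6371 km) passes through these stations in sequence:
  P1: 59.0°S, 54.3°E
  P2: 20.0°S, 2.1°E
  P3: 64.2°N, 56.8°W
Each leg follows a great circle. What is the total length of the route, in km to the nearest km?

16613 km

Leg P1→P2: central angle 0.9400 rad, distance 5988.6 km.
Leg P2→P3: central angle 1.6676 rad, distance 10624.4 km.
Total: 5988.6 + 10624.4 ≈ 16613 km.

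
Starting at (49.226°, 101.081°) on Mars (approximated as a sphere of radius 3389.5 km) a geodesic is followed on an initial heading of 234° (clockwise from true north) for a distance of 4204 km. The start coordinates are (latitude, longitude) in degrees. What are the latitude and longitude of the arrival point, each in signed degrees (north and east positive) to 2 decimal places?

Angular distance δ = d/R = 4204/3389.5 = 1.24030 rad; initial bearing θ = 4.0841 rad.
sin φ₂ = sin φ₁ cos δ + cos φ₁ sin δ cos θ = (0.7573)(0.3245) + (0.6531)(0.9459)(-0.5878) = -0.1173, so φ₂ = -6.74°.
Δλ = atan2(sin θ sin δ cos φ₁, cos δ − sin φ₁ sin φ₂) = atan2(-0.4998, 0.4134) = -50.404°.
λ₂ = 101.081° − 50.404° = 50.68°.

-6.74°, 50.68°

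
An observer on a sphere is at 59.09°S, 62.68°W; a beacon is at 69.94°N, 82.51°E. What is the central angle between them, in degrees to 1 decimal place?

161.9°

With latitudes φ₁ = -59.090°, φ₂ = 69.940° and longitude difference Δλ = 145.190°:
Haversine: a = sin²(Δφ/2) + cos φ₁ cos φ₂ sin²(Δλ/2) = 0.8149 + (0.5137)(0.3430)(0.9105) = 0.97530.
Central angle c = 2·arcsin(√a) = 2.82594 rad.
So the angular separation is 161.9°.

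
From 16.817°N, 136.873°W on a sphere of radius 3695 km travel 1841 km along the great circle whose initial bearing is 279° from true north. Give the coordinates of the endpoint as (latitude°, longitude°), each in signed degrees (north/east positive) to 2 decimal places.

Angular distance δ = d/R = 1841/3695 = 0.49824 rad; initial bearing θ = 4.8695 rad.
sin φ₂ = sin φ₁ cos δ + cos φ₁ sin δ cos θ = (0.2893)(0.8784) + (0.9572)(0.4779)(0.1564) = 0.3257, so φ₂ = 19.01°.
Δλ = atan2(sin θ sin δ cos φ₁, cos δ − sin φ₁ sin φ₂) = atan2(-0.4518, 0.7842) = -29.948°.
λ₂ = -136.873° − 29.948° = -166.82°.

19.01°, -166.82°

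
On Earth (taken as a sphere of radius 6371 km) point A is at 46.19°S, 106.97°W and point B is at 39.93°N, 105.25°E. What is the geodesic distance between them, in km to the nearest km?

17327 km

With latitudes φ₁ = -46.190°, φ₂ = 39.930° and longitude difference Δλ = -147.780°:
Haversine: a = sin²(Δφ/2) + cos φ₁ cos φ₂ sin²(Δλ/2) = 0.4662 + (0.6923)(0.7668)(0.9230) = 0.95614.
Central angle c = 2·arcsin(√a) = 2.71964 rad.
Distance = R·c = 6371 × 2.7196 ≈ 17327 km.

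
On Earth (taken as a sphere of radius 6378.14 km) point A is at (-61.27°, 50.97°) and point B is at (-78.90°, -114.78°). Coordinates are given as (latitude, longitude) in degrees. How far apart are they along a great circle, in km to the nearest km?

In radians: φ₁ = -1.0694, φ₂ = -1.3771, Δλ = -165.750° = -2.8929 rad.
cos c = sin φ₁ sin φ₂ + cos φ₁ cos φ₂ cos Δλ = (-0.8769)(-0.9813) + (0.4807)(0.1925)(-0.9692) = 0.77080,
so c = arccos(0.77080) = 0.69071 rad.
Distance = R·c = 6378.14 × 0.6907 ≈ 4405 km.

4405 km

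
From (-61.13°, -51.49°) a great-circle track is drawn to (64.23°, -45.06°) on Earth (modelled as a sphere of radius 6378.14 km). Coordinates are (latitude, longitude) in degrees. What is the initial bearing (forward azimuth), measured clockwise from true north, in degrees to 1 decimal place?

Δλ = 6.430° = 0.1122 rad.
y = sin Δλ · cos φ₂ = (0.1120)(0.4348) = 0.0487
x = cos φ₁ sin φ₂ − sin φ₁ cos φ₂ cos Δλ = (0.4828)(0.9005) − (-0.8757)(0.4348)(0.9937) = 0.8131
θ = atan2(y, x) = 3.43°, so the bearing is 3.4°.

3.4°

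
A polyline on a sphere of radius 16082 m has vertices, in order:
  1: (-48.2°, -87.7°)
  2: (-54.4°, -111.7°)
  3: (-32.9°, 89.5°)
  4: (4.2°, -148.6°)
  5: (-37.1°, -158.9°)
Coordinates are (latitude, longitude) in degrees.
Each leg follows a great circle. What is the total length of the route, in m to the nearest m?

Leg 1→2: central angle 0.2816 rad, distance 4529.0 m.
Leg 2→3: central angle 1.5848 rad, distance 25487.2 m.
Leg 3→4: central angle 2.0740 rad, distance 33354.8 m.
Leg 4→5: central angle 0.7400 rad, distance 11901.2 m.
Total: 4529.0 + 25487.2 + 33354.8 + 11901.2 ≈ 75272 m.

75272 m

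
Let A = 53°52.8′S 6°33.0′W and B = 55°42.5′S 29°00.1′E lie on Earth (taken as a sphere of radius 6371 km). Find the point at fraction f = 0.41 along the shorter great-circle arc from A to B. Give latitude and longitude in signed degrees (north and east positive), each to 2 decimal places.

The central angle between A and B is δ = 0.3552 rad.
With f = 0.41, the slerp weights are sin((1−f)δ)/sin δ = 0.5982 and sin(fδ)/sin δ = 0.4173.
Weighted sum of the unit vectors: (0.5982)·(0.5856,-0.0672,-0.8078) + (0.4173)·(0.4928,0.2732,-0.8262) = (0.5559, 0.0738, -0.8279).
Converting back: φ = atan2(z, √(x²+y²)) = -55.89°, λ = atan2(y, x) = 7.56°.

-55.89°, 7.56°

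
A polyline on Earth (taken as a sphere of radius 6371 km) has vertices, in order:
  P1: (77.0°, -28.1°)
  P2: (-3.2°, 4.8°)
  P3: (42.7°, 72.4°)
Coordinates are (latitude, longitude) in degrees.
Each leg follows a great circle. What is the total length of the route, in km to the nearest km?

Leg P1→P2: central angle 1.4362 rad, distance 9150.0 km.
Leg P2→P3: central angle 1.3266 rad, distance 8451.9 km.
Total: 9150.0 + 8451.9 ≈ 17602 km.

17602 km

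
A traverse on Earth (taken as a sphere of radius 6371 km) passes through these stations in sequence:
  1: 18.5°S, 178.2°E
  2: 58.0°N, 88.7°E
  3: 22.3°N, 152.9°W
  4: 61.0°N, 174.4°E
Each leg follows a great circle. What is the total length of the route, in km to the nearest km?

26140 km

Leg 1→2: central angle 1.8387 rad, distance 11714.3 km.
Leg 2→3: central angle 1.4821 rad, distance 9442.3 km.
Leg 3→4: central angle 0.7822 rad, distance 4983.6 km.
Total: 11714.3 + 9442.3 + 4983.6 ≈ 26140 km.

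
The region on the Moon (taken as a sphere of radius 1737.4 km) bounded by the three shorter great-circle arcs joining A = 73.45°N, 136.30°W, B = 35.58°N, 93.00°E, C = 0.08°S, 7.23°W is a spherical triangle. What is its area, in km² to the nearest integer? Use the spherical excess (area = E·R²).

Side lengths (central angles): a = 1.7166, b = 1.7527, c = 1.1520 rad; semiperimeter s = 2.3106.
By l'Huilier's theorem, tan(E/4) = √[tan(s/2) tan((s−a)/2) tan((s−b)/2) tan((s−c)/2)], giving spherical excess E = 1.3842 rad.
Area = E·R² = 1.3842 × (1737.4)² ≈ 4178353 km².

4178353 km²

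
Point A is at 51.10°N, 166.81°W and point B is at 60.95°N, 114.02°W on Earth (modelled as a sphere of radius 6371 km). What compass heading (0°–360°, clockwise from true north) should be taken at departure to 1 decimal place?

50.4°

Δλ = 52.790° = 0.9214 rad.
y = sin Δλ · cos φ₂ = (0.7964)(0.4856) = 0.3867
x = cos φ₁ sin φ₂ − sin φ₁ cos φ₂ cos Δλ = (0.6280)(0.8742) − (0.7782)(0.4856)(0.6047) = 0.3204
θ = atan2(y, x) = 50.35°, so the bearing is 50.4°.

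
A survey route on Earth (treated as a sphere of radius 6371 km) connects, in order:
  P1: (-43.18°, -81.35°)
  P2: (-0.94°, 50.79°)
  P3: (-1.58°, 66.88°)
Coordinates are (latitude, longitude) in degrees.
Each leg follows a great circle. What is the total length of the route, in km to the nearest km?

14973 km

Leg P1→P2: central angle 2.0691 rad, distance 13182.5 km.
Leg P2→P3: central angle 0.2810 rad, distance 1790.1 km.
Total: 13182.5 + 1790.1 ≈ 14973 km.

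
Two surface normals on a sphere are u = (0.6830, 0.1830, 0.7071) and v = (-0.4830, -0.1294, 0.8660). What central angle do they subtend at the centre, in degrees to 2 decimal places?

u·v = 0.2588; |u| = 1.0000, |v| = 1.0000.
cos θ = (u·v)/(|u||v|) = 0.2588, so θ = 75.00°.

75.00°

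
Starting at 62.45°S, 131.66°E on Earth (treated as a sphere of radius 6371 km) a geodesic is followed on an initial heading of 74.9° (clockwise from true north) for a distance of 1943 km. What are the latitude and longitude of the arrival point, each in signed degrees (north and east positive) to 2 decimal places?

Angular distance δ = d/R = 1943/6371 = 0.30498 rad; initial bearing θ = 1.3073 rad.
sin φ₂ = sin φ₁ cos δ + cos φ₁ sin δ cos θ = (-0.8866)(0.9539) + (0.4625)(0.3003)(0.2605) = -0.8095, so φ₂ = -54.05°.
Δλ = atan2(sin θ sin δ cos φ₁, cos δ − sin φ₁ sin φ₂) = atan2(0.1341, 0.2361) = 29.590°.
λ₂ = 131.660° + 29.590° = 161.25°.

-54.05°, 161.25°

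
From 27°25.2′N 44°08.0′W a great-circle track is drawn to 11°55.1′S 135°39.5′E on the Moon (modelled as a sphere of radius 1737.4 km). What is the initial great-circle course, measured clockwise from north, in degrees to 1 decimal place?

0.8°

With φ₁ = 0.4786, φ₂ = -0.2080, Δλ = 3.1380 rad, the forward-azimuth formula gives
θ = atan2( sin Δλ cos φ₂ , cos φ₁ sin φ₂ − sin φ₁ cos φ₂ cos Δλ ) = atan2(0.0036, 0.2673) = 0.76°.
So the initial bearing is 0.8°.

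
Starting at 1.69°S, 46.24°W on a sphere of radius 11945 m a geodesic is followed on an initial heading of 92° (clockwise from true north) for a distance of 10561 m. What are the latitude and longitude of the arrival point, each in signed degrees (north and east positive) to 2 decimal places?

-2.62°, 4.45°

Angular distance δ = d/R = 10561/11945 = 0.88414 rad; initial bearing θ = 1.6057 rad.
sin φ₂ = sin φ₁ cos δ + cos φ₁ sin δ cos θ = (-0.0295)(0.6340) + (0.9996)(0.7734)(-0.0349) = -0.0457, so φ₂ = -2.62°.
Δλ = atan2(sin θ sin δ cos φ₁, cos δ − sin φ₁ sin φ₂) = atan2(0.7726, 0.6326) = 50.688°.
λ₂ = -46.240° + 50.688° = 4.45°.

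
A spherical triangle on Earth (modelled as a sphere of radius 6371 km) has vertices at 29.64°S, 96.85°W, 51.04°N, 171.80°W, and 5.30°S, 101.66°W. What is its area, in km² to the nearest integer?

8331706 km²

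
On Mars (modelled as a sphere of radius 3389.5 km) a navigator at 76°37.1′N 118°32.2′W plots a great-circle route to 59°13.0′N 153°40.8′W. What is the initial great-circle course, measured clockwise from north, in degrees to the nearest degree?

With φ₁ = 1.3372, φ₂ = 1.0335, Δλ = -0.6134 rad, the forward-azimuth formula gives
θ = atan2( sin Δλ cos φ₂ , cos φ₁ sin φ₂ − sin φ₁ cos φ₂ cos Δλ ) = atan2(-0.2946, -0.2083) = -125.26°.
Adding 360° brings this into [0°, 360°): 235°.

235°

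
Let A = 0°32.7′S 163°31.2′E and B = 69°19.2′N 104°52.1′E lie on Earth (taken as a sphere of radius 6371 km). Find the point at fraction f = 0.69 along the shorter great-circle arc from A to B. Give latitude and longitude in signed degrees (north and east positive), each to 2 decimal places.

Central angle δ = 1.3951 rad. Interpolating on the sphere with fraction f = 0.69:
P = [sin((1−f)δ)·A + sin(fδ)·B] / sin δ = 0.4257·A + 0.8335·B in Cartesian coordinates,
giving P = (-0.4837, 0.4052, 0.7758), i.e. latitude 50.87°, longitude 140.04°.

50.87°, 140.04°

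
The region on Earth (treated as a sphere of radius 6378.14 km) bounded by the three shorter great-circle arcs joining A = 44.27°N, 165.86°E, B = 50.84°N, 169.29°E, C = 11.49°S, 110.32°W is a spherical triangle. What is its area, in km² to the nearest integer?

Side lengths (central angles): a = 1.6220, b = 1.6343, c = 0.1215 rad; semiperimeter s = 1.6889.
By l'Huilier's theorem, tan(E/4) = √[tan(s/2) tan((s−a)/2) tan((s−b)/2) tan((s−c)/2)], giving spherical excess E = 0.1281 rad.
Area = E·R² = 0.1281 × (6378.14)² ≈ 5209651 km².

5209651 km²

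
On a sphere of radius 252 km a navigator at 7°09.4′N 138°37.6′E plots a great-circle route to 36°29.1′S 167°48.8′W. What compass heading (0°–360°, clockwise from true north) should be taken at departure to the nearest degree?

135°

Δλ = 53.560° = 0.9348 rad.
y = sin Δλ · cos φ₂ = (0.8045)(0.8040) = 0.6468
x = cos φ₁ sin φ₂ − sin φ₁ cos φ₂ cos Δλ = (0.9922)(-0.5946) − (0.1246)(0.8040)(0.5940) = -0.6495
θ = atan2(y, x) = 135.12°, so the bearing is 135°.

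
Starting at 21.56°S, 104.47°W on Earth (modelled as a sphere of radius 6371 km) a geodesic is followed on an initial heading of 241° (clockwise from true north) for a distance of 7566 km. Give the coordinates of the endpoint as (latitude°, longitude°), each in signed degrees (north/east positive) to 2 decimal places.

Angular distance δ = d/R = 7566/6371 = 1.18757 rad; initial bearing θ = 4.2062 rad.
sin φ₂ = sin φ₁ cos δ + cos φ₁ sin δ cos θ = (-0.3675)(0.3739) + (0.9300)(0.9275)(-0.4848) = -0.5556, so φ₂ = -33.75°.
Δλ = atan2(sin θ sin δ cos φ₁, cos δ − sin φ₁ sin φ₂) = atan2(-0.7544, 0.1698) = -77.319°.
λ₂ = -104.470° − 77.319° = -181.79° → 178.21° after wrapping to (−180°, 180°].

-33.75°, 178.21°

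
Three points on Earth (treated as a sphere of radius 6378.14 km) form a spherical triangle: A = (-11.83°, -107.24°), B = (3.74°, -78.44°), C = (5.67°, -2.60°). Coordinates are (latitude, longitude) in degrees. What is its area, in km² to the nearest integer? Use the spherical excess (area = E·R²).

9423079 km²

Side lengths (central angles): a = 1.3188, b = 1.8405, c = 0.5689 rad; semiperimeter s = 1.8641.
By l'Huilier's theorem, tan(E/4) = √[tan(s/2) tan((s−a)/2) tan((s−b)/2) tan((s−c)/2)], giving spherical excess E = 0.2316 rad.
Area = E·R² = 0.2316 × (6378.14)² ≈ 9423079 km².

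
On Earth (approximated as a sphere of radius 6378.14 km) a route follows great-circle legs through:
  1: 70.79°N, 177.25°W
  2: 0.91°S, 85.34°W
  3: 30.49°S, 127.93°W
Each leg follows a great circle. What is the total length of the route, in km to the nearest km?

Leg 1→2: central angle 1.5968 rad, distance 10184.4 km.
Leg 2→3: central angle 0.8732 rad, distance 5569.3 km.
Total: 10184.4 + 5569.3 ≈ 15754 km.

15754 km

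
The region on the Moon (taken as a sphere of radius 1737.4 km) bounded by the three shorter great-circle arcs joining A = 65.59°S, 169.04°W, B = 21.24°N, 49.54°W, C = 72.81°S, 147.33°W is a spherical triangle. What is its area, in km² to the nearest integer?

Side lengths (central angles): a = 1.9643, b = 0.1824, c = 2.1171 rad; semiperimeter s = 2.1319.
By l'Huilier's theorem, tan(E/4) = √[tan(s/2) tan((s−a)/2) tan((s−b)/2) tan((s−c)/2)], giving spherical excess E = 0.1628 rad.
Area = E·R² = 0.1628 × (1737.4)² ≈ 491296 km².

491296 km²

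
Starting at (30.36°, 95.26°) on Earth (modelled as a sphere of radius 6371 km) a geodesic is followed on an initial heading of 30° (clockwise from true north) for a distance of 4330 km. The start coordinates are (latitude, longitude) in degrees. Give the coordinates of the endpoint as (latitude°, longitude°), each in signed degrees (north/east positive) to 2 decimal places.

59.63°, 133.69°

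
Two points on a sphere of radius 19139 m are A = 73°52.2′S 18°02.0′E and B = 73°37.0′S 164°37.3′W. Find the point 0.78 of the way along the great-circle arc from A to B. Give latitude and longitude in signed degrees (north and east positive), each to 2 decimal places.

-80.76°, -165.69°

Central angle δ = 0.5673 rad. Interpolating on the sphere with fraction f = 0.78:
P = [sin((1−f)δ)·A + sin(fδ)·B] / sin δ = 0.2317·A + 0.7969·B in Cartesian coordinates,
giving P = (-0.1555, -0.0397, -0.9870), i.e. latitude -80.76°, longitude -165.69°.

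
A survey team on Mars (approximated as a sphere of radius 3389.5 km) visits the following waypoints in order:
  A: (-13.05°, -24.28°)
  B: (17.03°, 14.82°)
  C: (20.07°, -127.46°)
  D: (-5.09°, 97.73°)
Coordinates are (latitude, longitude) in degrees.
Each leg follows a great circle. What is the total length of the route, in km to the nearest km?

18348 km

Leg A→B: central angle 0.8543 rad, distance 2895.8 km.
Leg B→C: central angle 2.2267 rad, distance 7547.5 km.
Leg C→D: central angle 2.3320 rad, distance 7904.3 km.
Total: 2895.8 + 7547.5 + 7904.3 ≈ 18348 km.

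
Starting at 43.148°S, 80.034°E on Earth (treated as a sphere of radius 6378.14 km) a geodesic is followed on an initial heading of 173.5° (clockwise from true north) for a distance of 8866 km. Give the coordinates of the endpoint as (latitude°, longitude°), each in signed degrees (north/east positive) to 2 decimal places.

-56.72°, -111.68°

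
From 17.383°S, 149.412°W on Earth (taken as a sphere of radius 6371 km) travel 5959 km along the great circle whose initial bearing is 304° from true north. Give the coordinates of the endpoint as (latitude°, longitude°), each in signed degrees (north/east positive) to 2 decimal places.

14.61°, 167.00°

Angular distance δ = d/R = 5959/6371 = 0.93533 rad; initial bearing θ = 5.3058 rad.
sin φ₂ = sin φ₁ cos δ + cos φ₁ sin δ cos θ = (-0.2988)(0.5936) + (0.9543)(0.8048)(0.5592) = 0.2522, so φ₂ = 14.61°.
Δλ = atan2(sin θ sin δ cos φ₁, cos δ − sin φ₁ sin φ₂) = atan2(-0.6367, 0.6689) = -43.589°.
λ₂ = -149.412° − 43.589° = -193.00° → 167.00° after wrapping to (−180°, 180°].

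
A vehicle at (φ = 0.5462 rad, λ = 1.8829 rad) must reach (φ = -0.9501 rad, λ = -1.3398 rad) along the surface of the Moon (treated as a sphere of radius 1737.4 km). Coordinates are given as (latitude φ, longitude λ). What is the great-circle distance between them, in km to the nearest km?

4749 km

With latitudes φ₁ = 31.295°, φ₂ = -54.437° and longitude difference Δλ = 175.353°:
Haversine: a = sin²(Δφ/2) + cos φ₁ cos φ₂ sin²(Δλ/2) = 0.4628 + (0.8545)(0.5816)(0.9984) = 0.95895.
Central angle c = 2·arcsin(√a) = 2.73356 rad.
Distance = R·c = 1737.4 × 2.7336 ≈ 4749 km.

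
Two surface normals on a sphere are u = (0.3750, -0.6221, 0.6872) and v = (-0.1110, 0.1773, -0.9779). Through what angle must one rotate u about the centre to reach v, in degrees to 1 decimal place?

u·v = -0.8239; |u| = 0.9999, |v| = 1.0000.
cos θ = (u·v)/(|u||v|) = -0.8240, so θ = 145.5°.

145.5°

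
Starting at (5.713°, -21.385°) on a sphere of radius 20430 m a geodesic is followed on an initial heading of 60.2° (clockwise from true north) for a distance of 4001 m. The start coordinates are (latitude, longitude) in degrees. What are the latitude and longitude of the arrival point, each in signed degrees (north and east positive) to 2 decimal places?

Angular distance δ = d/R = 4001/20430 = 0.19584 rad; initial bearing θ = 1.0507 rad.
sin φ₂ = sin φ₁ cos δ + cos φ₁ sin δ cos θ = (0.0995)(0.9809) + (0.9950)(0.1946)(0.4970) = 0.1939, so φ₂ = 11.18°.
Δλ = atan2(sin θ sin δ cos φ₁, cos δ − sin φ₁ sin φ₂) = atan2(0.1680, 0.9616) = 9.911°.
λ₂ = -21.385° + 9.911° = -11.47°.

11.18°, -11.47°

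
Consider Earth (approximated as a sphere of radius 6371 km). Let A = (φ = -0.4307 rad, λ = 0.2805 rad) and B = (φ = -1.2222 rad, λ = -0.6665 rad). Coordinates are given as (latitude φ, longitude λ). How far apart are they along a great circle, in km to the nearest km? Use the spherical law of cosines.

6115 km

Let φ₁ = -0.4307 rad, φ₂ = -1.2222 rad, and Δλ = -0.9470 rad.
cos c = sin φ₁ sin φ₂ + cos φ₁ cos φ₂ cos Δλ = (-0.4175)(-0.9399) + (0.9087)(0.3416)(0.5841) = 0.57370,
so c = arccos(0.57370) = 0.95978 rad.
Distance = R·c = 6371 × 0.9598 ≈ 6115 km.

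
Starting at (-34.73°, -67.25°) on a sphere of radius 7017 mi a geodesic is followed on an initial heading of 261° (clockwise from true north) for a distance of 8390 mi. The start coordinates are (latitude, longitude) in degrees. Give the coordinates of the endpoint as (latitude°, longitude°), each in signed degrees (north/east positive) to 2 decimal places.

Angular distance δ = d/R = 8390/7017 = 1.19567 rad; initial bearing θ = 4.5553 rad.
sin φ₂ = sin φ₁ cos δ + cos φ₁ sin δ cos θ = (-0.5697)(0.3664) + (0.8218)(0.9305)(-0.1564) = -0.3284, so φ₂ = -19.17°.
Δλ = atan2(sin θ sin δ cos φ₁, cos δ − sin φ₁ sin φ₂) = atan2(-0.7553, 0.1793) = -76.644°.
λ₂ = -67.250° − 76.644° = -143.89°.

-19.17°, -143.89°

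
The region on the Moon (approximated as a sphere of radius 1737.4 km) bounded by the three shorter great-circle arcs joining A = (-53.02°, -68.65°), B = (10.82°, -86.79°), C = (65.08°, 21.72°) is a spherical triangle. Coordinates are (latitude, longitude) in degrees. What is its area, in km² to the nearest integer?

3802525 km²

Side lengths (central angles): a = 1.5319, b = 2.3834, c = 1.1467 rad; semiperimeter s = 2.5310.
By l'Huilier's theorem, tan(E/4) = √[tan(s/2) tan((s−a)/2) tan((s−b)/2) tan((s−c)/2)], giving spherical excess E = 1.2597 rad.
Area = E·R² = 1.2597 × (1737.4)² ≈ 3802525 km².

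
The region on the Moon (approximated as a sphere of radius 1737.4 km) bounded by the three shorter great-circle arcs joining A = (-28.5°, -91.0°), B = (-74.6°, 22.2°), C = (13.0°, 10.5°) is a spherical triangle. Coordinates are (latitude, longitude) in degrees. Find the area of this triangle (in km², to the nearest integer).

Side lengths (central angles): a = 1.5343, b = 1.8526, c = 1.1938 rad; semiperimeter s = 2.2903.
By l'Huilier's theorem, tan(E/4) = √[tan(s/2) tan((s−a)/2) tan((s−b)/2) tan((s−c)/2)], giving spherical excess E = 1.3288 rad.
Area = E·R² = 1.3288 × (1737.4)² ≈ 4011014 km².

4011014 km²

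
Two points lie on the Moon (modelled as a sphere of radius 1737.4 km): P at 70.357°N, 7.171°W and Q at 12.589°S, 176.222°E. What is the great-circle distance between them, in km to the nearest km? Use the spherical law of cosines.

With latitudes φ₁ = 70.357°, φ₂ = -12.589° and longitude difference Δλ = -176.607°:
cos c = sin φ₁ sin φ₂ + cos φ₁ cos φ₂ cos Δλ = (0.9418)(-0.2180) + (0.3362)(0.9760)(-0.9982) = -0.53277,
so c = arccos(-0.53277) = 2.13267 rad.
Distance = R·c = 1737.4 × 2.1327 ≈ 3705 km.

3705 km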